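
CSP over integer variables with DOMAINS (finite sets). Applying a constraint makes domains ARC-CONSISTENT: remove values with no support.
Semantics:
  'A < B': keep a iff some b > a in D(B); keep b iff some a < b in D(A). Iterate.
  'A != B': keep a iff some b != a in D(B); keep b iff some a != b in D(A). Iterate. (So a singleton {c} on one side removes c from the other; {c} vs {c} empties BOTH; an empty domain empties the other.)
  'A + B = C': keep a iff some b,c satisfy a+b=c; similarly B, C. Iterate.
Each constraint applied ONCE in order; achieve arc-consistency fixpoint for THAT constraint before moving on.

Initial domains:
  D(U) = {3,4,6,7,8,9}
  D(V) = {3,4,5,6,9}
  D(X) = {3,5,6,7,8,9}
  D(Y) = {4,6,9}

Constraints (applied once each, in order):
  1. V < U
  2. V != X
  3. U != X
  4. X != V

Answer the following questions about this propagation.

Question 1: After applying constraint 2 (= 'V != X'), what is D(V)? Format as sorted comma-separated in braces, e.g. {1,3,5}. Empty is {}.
Answer: {3,4,5,6}

Derivation:
Constraint 1 (V < U) on D(V)={3,4,5,6,9} D(U)={3,4,6,7,8,9}: V {3,4,5,6,9}->{3,4,5,6}; U {3,4,6,7,8,9}->{4,6,7,8,9}
Constraint 2 (V != X) on D(V)={3,4,5,6} D(X)={3,5,6,7,8,9}: no change
So after constraint 2: D(V) = {3,4,5,6}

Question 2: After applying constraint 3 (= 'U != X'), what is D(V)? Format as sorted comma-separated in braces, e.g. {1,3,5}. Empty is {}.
Answer: {3,4,5,6}

Derivation:
Constraint 1 (V < U) on D(V)={3,4,5,6,9} D(U)={3,4,6,7,8,9}: V {3,4,5,6,9}->{3,4,5,6}; U {3,4,6,7,8,9}->{4,6,7,8,9}
Constraint 2 (V != X) on D(V)={3,4,5,6} D(X)={3,5,6,7,8,9}: no change
Constraint 3 (U != X) on D(U)={4,6,7,8,9} D(X)={3,5,6,7,8,9}: no change
So after constraint 3: D(V) = {3,4,5,6}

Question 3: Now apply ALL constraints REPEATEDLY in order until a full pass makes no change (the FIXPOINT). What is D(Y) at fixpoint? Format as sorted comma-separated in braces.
Answer: {4,6,9}

Derivation:
pass 0 (initial): D(Y)={4,6,9}
pass 1: U {3,4,6,7,8,9}->{4,6,7,8,9}; V {3,4,5,6,9}->{3,4,5,6}
pass 2: no change
Fixpoint after 2 passes: D(Y) = {4,6,9}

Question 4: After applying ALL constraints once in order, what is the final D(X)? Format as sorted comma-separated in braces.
Answer: {3,5,6,7,8,9}

Derivation:
Constraint 1 (V < U) on D(V)={3,4,5,6,9} D(U)={3,4,6,7,8,9}: V {3,4,5,6,9}->{3,4,5,6}; U {3,4,6,7,8,9}->{4,6,7,8,9}
Constraint 2 (V != X) on D(V)={3,4,5,6} D(X)={3,5,6,7,8,9}: no change
Constraint 3 (U != X) on D(U)={4,6,7,8,9} D(X)={3,5,6,7,8,9}: no change
Constraint 4 (X != V) on D(X)={3,5,6,7,8,9} D(V)={3,4,5,6}: no change
So after all 4 constraints: D(X) = {3,5,6,7,8,9}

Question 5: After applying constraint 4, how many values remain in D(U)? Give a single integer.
Answer: 5

Derivation:
Constraint 1 (V < U) on D(V)={3,4,5,6,9} D(U)={3,4,6,7,8,9}: V {3,4,5,6,9}->{3,4,5,6}; U {3,4,6,7,8,9}->{4,6,7,8,9}
Constraint 2 (V != X) on D(V)={3,4,5,6} D(X)={3,5,6,7,8,9}: no change
Constraint 3 (U != X) on D(U)={4,6,7,8,9} D(X)={3,5,6,7,8,9}: no change
Constraint 4 (X != V) on D(X)={3,5,6,7,8,9} D(V)={3,4,5,6}: no change
So after constraint 4: D(U)={4,6,7,8,9}, size = 5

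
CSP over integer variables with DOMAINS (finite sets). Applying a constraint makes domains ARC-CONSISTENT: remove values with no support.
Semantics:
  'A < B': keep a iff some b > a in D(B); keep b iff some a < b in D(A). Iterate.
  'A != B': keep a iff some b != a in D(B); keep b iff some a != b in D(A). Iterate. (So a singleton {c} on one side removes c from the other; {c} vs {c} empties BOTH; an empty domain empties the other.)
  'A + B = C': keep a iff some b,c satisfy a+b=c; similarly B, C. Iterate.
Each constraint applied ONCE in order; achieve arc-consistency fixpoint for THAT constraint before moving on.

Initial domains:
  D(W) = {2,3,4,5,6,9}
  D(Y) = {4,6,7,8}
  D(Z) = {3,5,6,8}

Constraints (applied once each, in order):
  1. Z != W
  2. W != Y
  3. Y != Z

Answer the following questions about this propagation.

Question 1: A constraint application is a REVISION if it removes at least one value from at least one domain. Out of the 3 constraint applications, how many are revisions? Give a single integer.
Constraint 1 (Z != W) on D(Z)={3,5,6,8} D(W)={2,3,4,5,6,9}: no change => not a revision
Constraint 2 (W != Y) on D(W)={2,3,4,5,6,9} D(Y)={4,6,7,8}: no change => not a revision
Constraint 3 (Y != Z) on D(Y)={4,6,7,8} D(Z)={3,5,6,8}: no change => not a revision
Total revisions = 0

Answer: 0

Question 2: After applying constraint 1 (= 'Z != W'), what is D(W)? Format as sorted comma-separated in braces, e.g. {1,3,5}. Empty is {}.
Answer: {2,3,4,5,6,9}

Derivation:
Constraint 1 (Z != W) on D(Z)={3,5,6,8} D(W)={2,3,4,5,6,9}: no change
So after constraint 1: D(W) = {2,3,4,5,6,9}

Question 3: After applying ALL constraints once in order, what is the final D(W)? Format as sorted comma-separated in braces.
Answer: {2,3,4,5,6,9}

Derivation:
Constraint 1 (Z != W) on D(Z)={3,5,6,8} D(W)={2,3,4,5,6,9}: no change
Constraint 2 (W != Y) on D(W)={2,3,4,5,6,9} D(Y)={4,6,7,8}: no change
Constraint 3 (Y != Z) on D(Y)={4,6,7,8} D(Z)={3,5,6,8}: no change
So after all 3 constraints: D(W) = {2,3,4,5,6,9}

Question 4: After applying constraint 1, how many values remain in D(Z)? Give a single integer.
Constraint 1 (Z != W) on D(Z)={3,5,6,8} D(W)={2,3,4,5,6,9}: no change
So after constraint 1: D(Z)={3,5,6,8}, size = 4

Answer: 4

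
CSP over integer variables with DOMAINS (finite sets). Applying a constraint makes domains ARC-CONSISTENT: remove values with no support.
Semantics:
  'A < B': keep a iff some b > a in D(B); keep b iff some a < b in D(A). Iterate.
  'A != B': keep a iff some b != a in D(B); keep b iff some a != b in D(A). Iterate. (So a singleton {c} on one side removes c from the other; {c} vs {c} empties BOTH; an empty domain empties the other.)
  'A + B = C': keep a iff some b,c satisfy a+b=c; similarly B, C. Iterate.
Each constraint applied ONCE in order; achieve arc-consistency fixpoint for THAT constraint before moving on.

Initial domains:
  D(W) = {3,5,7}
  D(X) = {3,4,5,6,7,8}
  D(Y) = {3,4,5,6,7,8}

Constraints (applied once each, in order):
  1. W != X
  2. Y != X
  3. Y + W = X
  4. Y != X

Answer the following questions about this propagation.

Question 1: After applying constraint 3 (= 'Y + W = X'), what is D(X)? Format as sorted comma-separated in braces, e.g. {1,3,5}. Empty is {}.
Constraint 1 (W != X) on D(W)={3,5,7} D(X)={3,4,5,6,7,8}: no change
Constraint 2 (Y != X) on D(Y)={3,4,5,6,7,8} D(X)={3,4,5,6,7,8}: no change
Constraint 3 (Y + W = X) on D(Y)={3,4,5,6,7,8} D(W)={3,5,7} D(X)={3,4,5,6,7,8}: Y {3,4,5,6,7,8}->{3,4,5}; W {3,5,7}->{3,5}; X {3,4,5,6,7,8}->{6,7,8}
So after constraint 3: D(X) = {6,7,8}

Answer: {6,7,8}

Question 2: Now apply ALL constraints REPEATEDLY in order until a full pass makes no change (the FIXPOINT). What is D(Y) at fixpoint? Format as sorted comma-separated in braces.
Answer: {3,4,5}

Derivation:
pass 0 (initial): D(Y)={3,4,5,6,7,8}
pass 1: W {3,5,7}->{3,5}; X {3,4,5,6,7,8}->{6,7,8}; Y {3,4,5,6,7,8}->{3,4,5}
pass 2: no change
Fixpoint after 2 passes: D(Y) = {3,4,5}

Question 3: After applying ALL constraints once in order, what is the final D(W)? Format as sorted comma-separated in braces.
Answer: {3,5}

Derivation:
Constraint 1 (W != X) on D(W)={3,5,7} D(X)={3,4,5,6,7,8}: no change
Constraint 2 (Y != X) on D(Y)={3,4,5,6,7,8} D(X)={3,4,5,6,7,8}: no change
Constraint 3 (Y + W = X) on D(Y)={3,4,5,6,7,8} D(W)={3,5,7} D(X)={3,4,5,6,7,8}: Y {3,4,5,6,7,8}->{3,4,5}; W {3,5,7}->{3,5}; X {3,4,5,6,7,8}->{6,7,8}
Constraint 4 (Y != X) on D(Y)={3,4,5} D(X)={6,7,8}: no change
So after all 4 constraints: D(W) = {3,5}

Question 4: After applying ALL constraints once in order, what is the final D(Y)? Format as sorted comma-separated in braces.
Answer: {3,4,5}

Derivation:
Constraint 1 (W != X) on D(W)={3,5,7} D(X)={3,4,5,6,7,8}: no change
Constraint 2 (Y != X) on D(Y)={3,4,5,6,7,8} D(X)={3,4,5,6,7,8}: no change
Constraint 3 (Y + W = X) on D(Y)={3,4,5,6,7,8} D(W)={3,5,7} D(X)={3,4,5,6,7,8}: Y {3,4,5,6,7,8}->{3,4,5}; W {3,5,7}->{3,5}; X {3,4,5,6,7,8}->{6,7,8}
Constraint 4 (Y != X) on D(Y)={3,4,5} D(X)={6,7,8}: no change
So after all 4 constraints: D(Y) = {3,4,5}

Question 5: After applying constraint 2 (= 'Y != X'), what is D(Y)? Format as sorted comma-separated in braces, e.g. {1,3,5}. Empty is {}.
Answer: {3,4,5,6,7,8}

Derivation:
Constraint 1 (W != X) on D(W)={3,5,7} D(X)={3,4,5,6,7,8}: no change
Constraint 2 (Y != X) on D(Y)={3,4,5,6,7,8} D(X)={3,4,5,6,7,8}: no change
So after constraint 2: D(Y) = {3,4,5,6,7,8}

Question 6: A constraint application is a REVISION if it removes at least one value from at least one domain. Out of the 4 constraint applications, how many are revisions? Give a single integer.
Constraint 1 (W != X) on D(W)={3,5,7} D(X)={3,4,5,6,7,8}: no change => not a revision
Constraint 2 (Y != X) on D(Y)={3,4,5,6,7,8} D(X)={3,4,5,6,7,8}: no change => not a revision
Constraint 3 (Y + W = X) on D(Y)={3,4,5,6,7,8} D(W)={3,5,7} D(X)={3,4,5,6,7,8}: Y {3,4,5,6,7,8}->{3,4,5}; W {3,5,7}->{3,5}; X {3,4,5,6,7,8}->{6,7,8} => REVISION
Constraint 4 (Y != X) on D(Y)={3,4,5} D(X)={6,7,8}: no change => not a revision
Total revisions = 1

Answer: 1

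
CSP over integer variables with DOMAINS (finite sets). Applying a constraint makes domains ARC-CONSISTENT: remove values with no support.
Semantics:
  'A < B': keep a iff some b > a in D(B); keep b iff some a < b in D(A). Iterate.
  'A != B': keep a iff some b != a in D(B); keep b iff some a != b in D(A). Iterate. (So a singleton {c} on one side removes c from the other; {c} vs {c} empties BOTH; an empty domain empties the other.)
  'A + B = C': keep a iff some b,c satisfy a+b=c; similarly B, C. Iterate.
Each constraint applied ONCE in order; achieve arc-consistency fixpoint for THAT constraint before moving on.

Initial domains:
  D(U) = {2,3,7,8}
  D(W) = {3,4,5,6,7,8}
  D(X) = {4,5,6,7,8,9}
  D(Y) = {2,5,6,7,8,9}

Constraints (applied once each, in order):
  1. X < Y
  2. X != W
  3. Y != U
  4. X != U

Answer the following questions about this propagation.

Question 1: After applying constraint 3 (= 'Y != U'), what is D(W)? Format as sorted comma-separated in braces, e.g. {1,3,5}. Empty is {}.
Constraint 1 (X < Y) on D(X)={4,5,6,7,8,9} D(Y)={2,5,6,7,8,9}: X {4,5,6,7,8,9}->{4,5,6,7,8}; Y {2,5,6,7,8,9}->{5,6,7,8,9}
Constraint 2 (X != W) on D(X)={4,5,6,7,8} D(W)={3,4,5,6,7,8}: no change
Constraint 3 (Y != U) on D(Y)={5,6,7,8,9} D(U)={2,3,7,8}: no change
So after constraint 3: D(W) = {3,4,5,6,7,8}

Answer: {3,4,5,6,7,8}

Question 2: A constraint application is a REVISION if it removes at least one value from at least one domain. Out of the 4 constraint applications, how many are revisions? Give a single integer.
Constraint 1 (X < Y) on D(X)={4,5,6,7,8,9} D(Y)={2,5,6,7,8,9}: X {4,5,6,7,8,9}->{4,5,6,7,8}; Y {2,5,6,7,8,9}->{5,6,7,8,9} => REVISION
Constraint 2 (X != W) on D(X)={4,5,6,7,8} D(W)={3,4,5,6,7,8}: no change => not a revision
Constraint 3 (Y != U) on D(Y)={5,6,7,8,9} D(U)={2,3,7,8}: no change => not a revision
Constraint 4 (X != U) on D(X)={4,5,6,7,8} D(U)={2,3,7,8}: no change => not a revision
Total revisions = 1

Answer: 1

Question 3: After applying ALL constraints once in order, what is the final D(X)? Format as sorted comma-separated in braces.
Answer: {4,5,6,7,8}

Derivation:
Constraint 1 (X < Y) on D(X)={4,5,6,7,8,9} D(Y)={2,5,6,7,8,9}: X {4,5,6,7,8,9}->{4,5,6,7,8}; Y {2,5,6,7,8,9}->{5,6,7,8,9}
Constraint 2 (X != W) on D(X)={4,5,6,7,8} D(W)={3,4,5,6,7,8}: no change
Constraint 3 (Y != U) on D(Y)={5,6,7,8,9} D(U)={2,3,7,8}: no change
Constraint 4 (X != U) on D(X)={4,5,6,7,8} D(U)={2,3,7,8}: no change
So after all 4 constraints: D(X) = {4,5,6,7,8}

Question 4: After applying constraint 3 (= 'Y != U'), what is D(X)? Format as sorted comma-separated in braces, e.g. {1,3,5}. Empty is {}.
Constraint 1 (X < Y) on D(X)={4,5,6,7,8,9} D(Y)={2,5,6,7,8,9}: X {4,5,6,7,8,9}->{4,5,6,7,8}; Y {2,5,6,7,8,9}->{5,6,7,8,9}
Constraint 2 (X != W) on D(X)={4,5,6,7,8} D(W)={3,4,5,6,7,8}: no change
Constraint 3 (Y != U) on D(Y)={5,6,7,8,9} D(U)={2,3,7,8}: no change
So after constraint 3: D(X) = {4,5,6,7,8}

Answer: {4,5,6,7,8}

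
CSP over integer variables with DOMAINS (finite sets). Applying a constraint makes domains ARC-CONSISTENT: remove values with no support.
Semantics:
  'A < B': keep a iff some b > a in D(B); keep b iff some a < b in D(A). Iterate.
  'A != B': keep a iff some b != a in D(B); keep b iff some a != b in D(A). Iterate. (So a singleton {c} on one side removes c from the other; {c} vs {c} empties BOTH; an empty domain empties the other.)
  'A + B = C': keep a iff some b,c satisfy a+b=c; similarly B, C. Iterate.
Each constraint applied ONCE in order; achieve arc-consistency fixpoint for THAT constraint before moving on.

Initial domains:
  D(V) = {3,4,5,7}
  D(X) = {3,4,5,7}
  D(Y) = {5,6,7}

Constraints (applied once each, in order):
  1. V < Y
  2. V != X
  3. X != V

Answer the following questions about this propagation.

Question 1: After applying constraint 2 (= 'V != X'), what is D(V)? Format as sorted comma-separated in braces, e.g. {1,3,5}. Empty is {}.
Constraint 1 (V < Y) on D(V)={3,4,5,7} D(Y)={5,6,7}: V {3,4,5,7}->{3,4,5}
Constraint 2 (V != X) on D(V)={3,4,5} D(X)={3,4,5,7}: no change
So after constraint 2: D(V) = {3,4,5}

Answer: {3,4,5}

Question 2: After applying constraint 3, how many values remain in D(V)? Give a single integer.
Constraint 1 (V < Y) on D(V)={3,4,5,7} D(Y)={5,6,7}: V {3,4,5,7}->{3,4,5}
Constraint 2 (V != X) on D(V)={3,4,5} D(X)={3,4,5,7}: no change
Constraint 3 (X != V) on D(X)={3,4,5,7} D(V)={3,4,5}: no change
So after constraint 3: D(V)={3,4,5}, size = 3

Answer: 3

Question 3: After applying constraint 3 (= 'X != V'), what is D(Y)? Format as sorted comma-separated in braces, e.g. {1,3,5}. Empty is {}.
Constraint 1 (V < Y) on D(V)={3,4,5,7} D(Y)={5,6,7}: V {3,4,5,7}->{3,4,5}
Constraint 2 (V != X) on D(V)={3,4,5} D(X)={3,4,5,7}: no change
Constraint 3 (X != V) on D(X)={3,4,5,7} D(V)={3,4,5}: no change
So after constraint 3: D(Y) = {5,6,7}

Answer: {5,6,7}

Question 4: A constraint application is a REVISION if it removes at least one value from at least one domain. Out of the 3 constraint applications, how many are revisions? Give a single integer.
Answer: 1

Derivation:
Constraint 1 (V < Y) on D(V)={3,4,5,7} D(Y)={5,6,7}: V {3,4,5,7}->{3,4,5} => REVISION
Constraint 2 (V != X) on D(V)={3,4,5} D(X)={3,4,5,7}: no change => not a revision
Constraint 3 (X != V) on D(X)={3,4,5,7} D(V)={3,4,5}: no change => not a revision
Total revisions = 1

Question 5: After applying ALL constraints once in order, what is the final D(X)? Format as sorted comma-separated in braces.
Constraint 1 (V < Y) on D(V)={3,4,5,7} D(Y)={5,6,7}: V {3,4,5,7}->{3,4,5}
Constraint 2 (V != X) on D(V)={3,4,5} D(X)={3,4,5,7}: no change
Constraint 3 (X != V) on D(X)={3,4,5,7} D(V)={3,4,5}: no change
So after all 3 constraints: D(X) = {3,4,5,7}

Answer: {3,4,5,7}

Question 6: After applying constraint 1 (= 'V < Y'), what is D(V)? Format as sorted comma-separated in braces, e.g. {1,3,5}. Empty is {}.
Constraint 1 (V < Y) on D(V)={3,4,5,7} D(Y)={5,6,7}: V {3,4,5,7}->{3,4,5}
So after constraint 1: D(V) = {3,4,5}

Answer: {3,4,5}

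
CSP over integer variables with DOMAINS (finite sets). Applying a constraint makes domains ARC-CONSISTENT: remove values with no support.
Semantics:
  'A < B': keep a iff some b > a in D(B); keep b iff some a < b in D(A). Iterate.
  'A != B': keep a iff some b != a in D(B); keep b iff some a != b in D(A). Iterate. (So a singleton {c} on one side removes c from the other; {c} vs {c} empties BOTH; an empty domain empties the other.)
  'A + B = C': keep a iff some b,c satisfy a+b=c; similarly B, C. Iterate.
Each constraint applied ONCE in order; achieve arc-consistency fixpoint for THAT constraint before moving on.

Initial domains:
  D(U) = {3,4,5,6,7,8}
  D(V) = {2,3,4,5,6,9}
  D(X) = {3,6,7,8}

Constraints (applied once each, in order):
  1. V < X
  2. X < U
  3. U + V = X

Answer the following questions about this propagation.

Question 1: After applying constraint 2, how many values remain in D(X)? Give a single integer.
Answer: 3

Derivation:
Constraint 1 (V < X) on D(V)={2,3,4,5,6,9} D(X)={3,6,7,8}: V {2,3,4,5,6,9}->{2,3,4,5,6}
Constraint 2 (X < U) on D(X)={3,6,7,8} D(U)={3,4,5,6,7,8}: X {3,6,7,8}->{3,6,7}; U {3,4,5,6,7,8}->{4,5,6,7,8}
So after constraint 2: D(X)={3,6,7}, size = 3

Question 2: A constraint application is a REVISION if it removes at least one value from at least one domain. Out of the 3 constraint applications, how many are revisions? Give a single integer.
Constraint 1 (V < X) on D(V)={2,3,4,5,6,9} D(X)={3,6,7,8}: V {2,3,4,5,6,9}->{2,3,4,5,6} => REVISION
Constraint 2 (X < U) on D(X)={3,6,7,8} D(U)={3,4,5,6,7,8}: X {3,6,7,8}->{3,6,7}; U {3,4,5,6,7,8}->{4,5,6,7,8} => REVISION
Constraint 3 (U + V = X) on D(U)={4,5,6,7,8} D(V)={2,3,4,5,6} D(X)={3,6,7}: U {4,5,6,7,8}->{4,5}; V {2,3,4,5,6}->{2,3}; X {3,6,7}->{6,7} => REVISION
Total revisions = 3

Answer: 3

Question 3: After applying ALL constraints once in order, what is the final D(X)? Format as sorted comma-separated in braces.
Answer: {6,7}

Derivation:
Constraint 1 (V < X) on D(V)={2,3,4,5,6,9} D(X)={3,6,7,8}: V {2,3,4,5,6,9}->{2,3,4,5,6}
Constraint 2 (X < U) on D(X)={3,6,7,8} D(U)={3,4,5,6,7,8}: X {3,6,7,8}->{3,6,7}; U {3,4,5,6,7,8}->{4,5,6,7,8}
Constraint 3 (U + V = X) on D(U)={4,5,6,7,8} D(V)={2,3,4,5,6} D(X)={3,6,7}: U {4,5,6,7,8}->{4,5}; V {2,3,4,5,6}->{2,3}; X {3,6,7}->{6,7}
So after all 3 constraints: D(X) = {6,7}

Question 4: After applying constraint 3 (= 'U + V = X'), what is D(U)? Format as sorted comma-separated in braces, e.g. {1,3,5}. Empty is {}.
Constraint 1 (V < X) on D(V)={2,3,4,5,6,9} D(X)={3,6,7,8}: V {2,3,4,5,6,9}->{2,3,4,5,6}
Constraint 2 (X < U) on D(X)={3,6,7,8} D(U)={3,4,5,6,7,8}: X {3,6,7,8}->{3,6,7}; U {3,4,5,6,7,8}->{4,5,6,7,8}
Constraint 3 (U + V = X) on D(U)={4,5,6,7,8} D(V)={2,3,4,5,6} D(X)={3,6,7}: U {4,5,6,7,8}->{4,5}; V {2,3,4,5,6}->{2,3}; X {3,6,7}->{6,7}
So after constraint 3: D(U) = {4,5}

Answer: {4,5}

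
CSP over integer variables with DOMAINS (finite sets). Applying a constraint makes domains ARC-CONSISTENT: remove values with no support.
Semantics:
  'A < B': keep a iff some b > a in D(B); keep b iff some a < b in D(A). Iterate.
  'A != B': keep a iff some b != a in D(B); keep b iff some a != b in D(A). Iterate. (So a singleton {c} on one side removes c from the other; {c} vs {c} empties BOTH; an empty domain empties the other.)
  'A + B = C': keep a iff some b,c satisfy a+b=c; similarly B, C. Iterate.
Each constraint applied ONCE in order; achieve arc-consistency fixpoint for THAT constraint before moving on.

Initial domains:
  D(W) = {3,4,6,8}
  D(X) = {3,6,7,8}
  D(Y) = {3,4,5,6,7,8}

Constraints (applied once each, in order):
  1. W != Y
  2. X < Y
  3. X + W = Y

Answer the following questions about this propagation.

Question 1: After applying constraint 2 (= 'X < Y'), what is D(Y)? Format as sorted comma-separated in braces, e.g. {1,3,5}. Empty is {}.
Constraint 1 (W != Y) on D(W)={3,4,6,8} D(Y)={3,4,5,6,7,8}: no change
Constraint 2 (X < Y) on D(X)={3,6,7,8} D(Y)={3,4,5,6,7,8}: X {3,6,7,8}->{3,6,7}; Y {3,4,5,6,7,8}->{4,5,6,7,8}
So after constraint 2: D(Y) = {4,5,6,7,8}

Answer: {4,5,6,7,8}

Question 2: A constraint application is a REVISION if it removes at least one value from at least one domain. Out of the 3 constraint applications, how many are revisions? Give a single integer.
Constraint 1 (W != Y) on D(W)={3,4,6,8} D(Y)={3,4,5,6,7,8}: no change => not a revision
Constraint 2 (X < Y) on D(X)={3,6,7,8} D(Y)={3,4,5,6,7,8}: X {3,6,7,8}->{3,6,7}; Y {3,4,5,6,7,8}->{4,5,6,7,8} => REVISION
Constraint 3 (X + W = Y) on D(X)={3,6,7} D(W)={3,4,6,8} D(Y)={4,5,6,7,8}: X {3,6,7}->{3}; W {3,4,6,8}->{3,4}; Y {4,5,6,7,8}->{6,7} => REVISION
Total revisions = 2

Answer: 2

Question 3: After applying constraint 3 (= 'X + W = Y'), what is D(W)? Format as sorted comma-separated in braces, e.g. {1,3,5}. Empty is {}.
Answer: {3,4}

Derivation:
Constraint 1 (W != Y) on D(W)={3,4,6,8} D(Y)={3,4,5,6,7,8}: no change
Constraint 2 (X < Y) on D(X)={3,6,7,8} D(Y)={3,4,5,6,7,8}: X {3,6,7,8}->{3,6,7}; Y {3,4,5,6,7,8}->{4,5,6,7,8}
Constraint 3 (X + W = Y) on D(X)={3,6,7} D(W)={3,4,6,8} D(Y)={4,5,6,7,8}: X {3,6,7}->{3}; W {3,4,6,8}->{3,4}; Y {4,5,6,7,8}->{6,7}
So after constraint 3: D(W) = {3,4}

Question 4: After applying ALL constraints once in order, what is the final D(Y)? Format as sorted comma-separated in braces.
Constraint 1 (W != Y) on D(W)={3,4,6,8} D(Y)={3,4,5,6,7,8}: no change
Constraint 2 (X < Y) on D(X)={3,6,7,8} D(Y)={3,4,5,6,7,8}: X {3,6,7,8}->{3,6,7}; Y {3,4,5,6,7,8}->{4,5,6,7,8}
Constraint 3 (X + W = Y) on D(X)={3,6,7} D(W)={3,4,6,8} D(Y)={4,5,6,7,8}: X {3,6,7}->{3}; W {3,4,6,8}->{3,4}; Y {4,5,6,7,8}->{6,7}
So after all 3 constraints: D(Y) = {6,7}

Answer: {6,7}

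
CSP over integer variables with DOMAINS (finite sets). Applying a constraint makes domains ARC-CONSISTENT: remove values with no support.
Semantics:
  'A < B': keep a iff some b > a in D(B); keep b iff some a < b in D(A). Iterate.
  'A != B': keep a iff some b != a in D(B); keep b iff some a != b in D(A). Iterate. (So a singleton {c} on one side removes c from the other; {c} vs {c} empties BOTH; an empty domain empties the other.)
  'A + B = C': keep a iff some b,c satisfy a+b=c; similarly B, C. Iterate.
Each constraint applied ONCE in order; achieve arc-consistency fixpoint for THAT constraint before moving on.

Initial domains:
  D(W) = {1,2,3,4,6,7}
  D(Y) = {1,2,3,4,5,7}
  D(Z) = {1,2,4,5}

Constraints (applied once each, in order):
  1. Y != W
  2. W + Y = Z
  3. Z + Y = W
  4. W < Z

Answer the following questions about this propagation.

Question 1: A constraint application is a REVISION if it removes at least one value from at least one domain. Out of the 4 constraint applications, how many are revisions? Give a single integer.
Answer: 3

Derivation:
Constraint 1 (Y != W) on D(Y)={1,2,3,4,5,7} D(W)={1,2,3,4,6,7}: no change => not a revision
Constraint 2 (W + Y = Z) on D(W)={1,2,3,4,6,7} D(Y)={1,2,3,4,5,7} D(Z)={1,2,4,5}: W {1,2,3,4,6,7}->{1,2,3,4}; Y {1,2,3,4,5,7}->{1,2,3,4}; Z {1,2,4,5}->{2,4,5} => REVISION
Constraint 3 (Z + Y = W) on D(Z)={2,4,5} D(Y)={1,2,3,4} D(W)={1,2,3,4}: Z {2,4,5}->{2}; Y {1,2,3,4}->{1,2}; W {1,2,3,4}->{3,4} => REVISION
Constraint 4 (W < Z) on D(W)={3,4} D(Z)={2}: W {3,4}->{}; Z {2}->{} => REVISION
Total revisions = 3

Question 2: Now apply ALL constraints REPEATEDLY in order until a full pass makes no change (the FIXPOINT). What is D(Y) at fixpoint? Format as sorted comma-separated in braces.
pass 0 (initial): D(Y)={1,2,3,4,5,7}
pass 1: W {1,2,3,4,6,7}->{}; Y {1,2,3,4,5,7}->{1,2}; Z {1,2,4,5}->{}
pass 2: Y {1,2}->{}
pass 3: no change
Fixpoint after 3 passes: D(Y) = {}

Answer: {}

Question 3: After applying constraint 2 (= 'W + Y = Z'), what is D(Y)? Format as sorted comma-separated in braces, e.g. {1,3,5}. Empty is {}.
Constraint 1 (Y != W) on D(Y)={1,2,3,4,5,7} D(W)={1,2,3,4,6,7}: no change
Constraint 2 (W + Y = Z) on D(W)={1,2,3,4,6,7} D(Y)={1,2,3,4,5,7} D(Z)={1,2,4,5}: W {1,2,3,4,6,7}->{1,2,3,4}; Y {1,2,3,4,5,7}->{1,2,3,4}; Z {1,2,4,5}->{2,4,5}
So after constraint 2: D(Y) = {1,2,3,4}

Answer: {1,2,3,4}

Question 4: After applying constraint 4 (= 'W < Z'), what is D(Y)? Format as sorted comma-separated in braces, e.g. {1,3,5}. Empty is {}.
Answer: {1,2}

Derivation:
Constraint 1 (Y != W) on D(Y)={1,2,3,4,5,7} D(W)={1,2,3,4,6,7}: no change
Constraint 2 (W + Y = Z) on D(W)={1,2,3,4,6,7} D(Y)={1,2,3,4,5,7} D(Z)={1,2,4,5}: W {1,2,3,4,6,7}->{1,2,3,4}; Y {1,2,3,4,5,7}->{1,2,3,4}; Z {1,2,4,5}->{2,4,5}
Constraint 3 (Z + Y = W) on D(Z)={2,4,5} D(Y)={1,2,3,4} D(W)={1,2,3,4}: Z {2,4,5}->{2}; Y {1,2,3,4}->{1,2}; W {1,2,3,4}->{3,4}
Constraint 4 (W < Z) on D(W)={3,4} D(Z)={2}: W {3,4}->{}; Z {2}->{}
So after constraint 4: D(Y) = {1,2}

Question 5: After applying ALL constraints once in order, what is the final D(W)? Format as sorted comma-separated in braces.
Answer: {}

Derivation:
Constraint 1 (Y != W) on D(Y)={1,2,3,4,5,7} D(W)={1,2,3,4,6,7}: no change
Constraint 2 (W + Y = Z) on D(W)={1,2,3,4,6,7} D(Y)={1,2,3,4,5,7} D(Z)={1,2,4,5}: W {1,2,3,4,6,7}->{1,2,3,4}; Y {1,2,3,4,5,7}->{1,2,3,4}; Z {1,2,4,5}->{2,4,5}
Constraint 3 (Z + Y = W) on D(Z)={2,4,5} D(Y)={1,2,3,4} D(W)={1,2,3,4}: Z {2,4,5}->{2}; Y {1,2,3,4}->{1,2}; W {1,2,3,4}->{3,4}
Constraint 4 (W < Z) on D(W)={3,4} D(Z)={2}: W {3,4}->{}; Z {2}->{}
So after all 4 constraints: D(W) = {}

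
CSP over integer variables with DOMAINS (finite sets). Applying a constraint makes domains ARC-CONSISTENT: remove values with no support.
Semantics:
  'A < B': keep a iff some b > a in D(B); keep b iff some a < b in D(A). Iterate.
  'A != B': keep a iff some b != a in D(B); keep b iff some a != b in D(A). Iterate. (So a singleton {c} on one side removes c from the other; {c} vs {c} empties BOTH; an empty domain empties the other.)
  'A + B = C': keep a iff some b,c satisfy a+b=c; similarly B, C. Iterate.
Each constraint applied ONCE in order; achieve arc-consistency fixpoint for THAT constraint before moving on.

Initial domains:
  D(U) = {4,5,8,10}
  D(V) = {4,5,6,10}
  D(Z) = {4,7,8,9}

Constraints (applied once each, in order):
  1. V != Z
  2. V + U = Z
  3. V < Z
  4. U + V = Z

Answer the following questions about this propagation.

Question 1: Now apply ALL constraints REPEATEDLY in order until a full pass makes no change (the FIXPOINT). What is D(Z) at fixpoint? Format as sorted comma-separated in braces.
Answer: {8,9}

Derivation:
pass 0 (initial): D(Z)={4,7,8,9}
pass 1: U {4,5,8,10}->{4,5}; V {4,5,6,10}->{4,5}; Z {4,7,8,9}->{8,9}
pass 2: no change
Fixpoint after 2 passes: D(Z) = {8,9}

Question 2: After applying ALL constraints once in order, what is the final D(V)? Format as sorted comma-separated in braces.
Answer: {4,5}

Derivation:
Constraint 1 (V != Z) on D(V)={4,5,6,10} D(Z)={4,7,8,9}: no change
Constraint 2 (V + U = Z) on D(V)={4,5,6,10} D(U)={4,5,8,10} D(Z)={4,7,8,9}: V {4,5,6,10}->{4,5}; U {4,5,8,10}->{4,5}; Z {4,7,8,9}->{8,9}
Constraint 3 (V < Z) on D(V)={4,5} D(Z)={8,9}: no change
Constraint 4 (U + V = Z) on D(U)={4,5} D(V)={4,5} D(Z)={8,9}: no change
So after all 4 constraints: D(V) = {4,5}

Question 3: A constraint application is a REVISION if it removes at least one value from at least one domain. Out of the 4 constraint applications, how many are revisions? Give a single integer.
Answer: 1

Derivation:
Constraint 1 (V != Z) on D(V)={4,5,6,10} D(Z)={4,7,8,9}: no change => not a revision
Constraint 2 (V + U = Z) on D(V)={4,5,6,10} D(U)={4,5,8,10} D(Z)={4,7,8,9}: V {4,5,6,10}->{4,5}; U {4,5,8,10}->{4,5}; Z {4,7,8,9}->{8,9} => REVISION
Constraint 3 (V < Z) on D(V)={4,5} D(Z)={8,9}: no change => not a revision
Constraint 4 (U + V = Z) on D(U)={4,5} D(V)={4,5} D(Z)={8,9}: no change => not a revision
Total revisions = 1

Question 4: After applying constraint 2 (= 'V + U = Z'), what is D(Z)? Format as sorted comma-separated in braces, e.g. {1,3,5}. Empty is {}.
Answer: {8,9}

Derivation:
Constraint 1 (V != Z) on D(V)={4,5,6,10} D(Z)={4,7,8,9}: no change
Constraint 2 (V + U = Z) on D(V)={4,5,6,10} D(U)={4,5,8,10} D(Z)={4,7,8,9}: V {4,5,6,10}->{4,5}; U {4,5,8,10}->{4,5}; Z {4,7,8,9}->{8,9}
So after constraint 2: D(Z) = {8,9}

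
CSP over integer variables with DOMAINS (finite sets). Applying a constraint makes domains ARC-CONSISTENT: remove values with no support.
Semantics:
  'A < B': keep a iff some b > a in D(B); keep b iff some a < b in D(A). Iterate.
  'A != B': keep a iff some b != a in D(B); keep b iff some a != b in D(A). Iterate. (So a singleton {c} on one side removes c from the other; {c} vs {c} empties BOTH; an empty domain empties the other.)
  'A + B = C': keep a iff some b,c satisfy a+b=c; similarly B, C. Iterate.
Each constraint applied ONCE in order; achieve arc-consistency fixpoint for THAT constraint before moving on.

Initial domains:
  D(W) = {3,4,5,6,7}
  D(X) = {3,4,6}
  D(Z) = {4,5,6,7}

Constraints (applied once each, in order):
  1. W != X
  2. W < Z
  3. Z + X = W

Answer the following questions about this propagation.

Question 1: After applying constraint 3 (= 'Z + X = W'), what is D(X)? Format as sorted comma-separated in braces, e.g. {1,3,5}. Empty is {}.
Constraint 1 (W != X) on D(W)={3,4,5,6,7} D(X)={3,4,6}: no change
Constraint 2 (W < Z) on D(W)={3,4,5,6,7} D(Z)={4,5,6,7}: W {3,4,5,6,7}->{3,4,5,6}
Constraint 3 (Z + X = W) on D(Z)={4,5,6,7} D(X)={3,4,6} D(W)={3,4,5,6}: Z {4,5,6,7}->{}; X {3,4,6}->{}; W {3,4,5,6}->{}
So after constraint 3: D(X) = {}

Answer: {}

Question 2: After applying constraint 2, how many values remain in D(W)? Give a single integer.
Constraint 1 (W != X) on D(W)={3,4,5,6,7} D(X)={3,4,6}: no change
Constraint 2 (W < Z) on D(W)={3,4,5,6,7} D(Z)={4,5,6,7}: W {3,4,5,6,7}->{3,4,5,6}
So after constraint 2: D(W)={3,4,5,6}, size = 4

Answer: 4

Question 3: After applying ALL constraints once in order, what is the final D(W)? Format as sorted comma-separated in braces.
Answer: {}

Derivation:
Constraint 1 (W != X) on D(W)={3,4,5,6,7} D(X)={3,4,6}: no change
Constraint 2 (W < Z) on D(W)={3,4,5,6,7} D(Z)={4,5,6,7}: W {3,4,5,6,7}->{3,4,5,6}
Constraint 3 (Z + X = W) on D(Z)={4,5,6,7} D(X)={3,4,6} D(W)={3,4,5,6}: Z {4,5,6,7}->{}; X {3,4,6}->{}; W {3,4,5,6}->{}
So after all 3 constraints: D(W) = {}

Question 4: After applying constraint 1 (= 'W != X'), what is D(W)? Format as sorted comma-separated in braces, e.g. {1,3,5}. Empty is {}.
Answer: {3,4,5,6,7}

Derivation:
Constraint 1 (W != X) on D(W)={3,4,5,6,7} D(X)={3,4,6}: no change
So after constraint 1: D(W) = {3,4,5,6,7}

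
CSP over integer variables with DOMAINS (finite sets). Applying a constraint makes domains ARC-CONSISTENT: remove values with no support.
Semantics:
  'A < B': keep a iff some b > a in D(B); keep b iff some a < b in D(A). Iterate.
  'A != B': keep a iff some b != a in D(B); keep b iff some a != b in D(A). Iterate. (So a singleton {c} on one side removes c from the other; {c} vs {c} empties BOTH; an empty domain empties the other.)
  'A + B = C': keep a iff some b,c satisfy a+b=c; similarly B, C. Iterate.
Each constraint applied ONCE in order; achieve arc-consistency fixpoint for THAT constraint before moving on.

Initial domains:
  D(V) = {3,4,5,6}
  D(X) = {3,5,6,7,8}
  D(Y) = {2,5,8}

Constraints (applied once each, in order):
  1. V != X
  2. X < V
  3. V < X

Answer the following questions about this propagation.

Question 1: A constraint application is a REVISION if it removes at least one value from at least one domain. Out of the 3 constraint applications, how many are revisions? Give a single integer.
Constraint 1 (V != X) on D(V)={3,4,5,6} D(X)={3,5,6,7,8}: no change => not a revision
Constraint 2 (X < V) on D(X)={3,5,6,7,8} D(V)={3,4,5,6}: X {3,5,6,7,8}->{3,5}; V {3,4,5,6}->{4,5,6} => REVISION
Constraint 3 (V < X) on D(V)={4,5,6} D(X)={3,5}: V {4,5,6}->{4}; X {3,5}->{5} => REVISION
Total revisions = 2

Answer: 2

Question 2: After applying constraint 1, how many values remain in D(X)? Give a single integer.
Answer: 5

Derivation:
Constraint 1 (V != X) on D(V)={3,4,5,6} D(X)={3,5,6,7,8}: no change
So after constraint 1: D(X)={3,5,6,7,8}, size = 5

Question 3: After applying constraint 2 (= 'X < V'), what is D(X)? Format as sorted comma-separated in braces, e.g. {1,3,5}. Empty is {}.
Answer: {3,5}

Derivation:
Constraint 1 (V != X) on D(V)={3,4,5,6} D(X)={3,5,6,7,8}: no change
Constraint 2 (X < V) on D(X)={3,5,6,7,8} D(V)={3,4,5,6}: X {3,5,6,7,8}->{3,5}; V {3,4,5,6}->{4,5,6}
So after constraint 2: D(X) = {3,5}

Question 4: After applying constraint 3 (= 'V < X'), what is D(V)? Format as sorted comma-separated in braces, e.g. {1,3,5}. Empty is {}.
Answer: {4}

Derivation:
Constraint 1 (V != X) on D(V)={3,4,5,6} D(X)={3,5,6,7,8}: no change
Constraint 2 (X < V) on D(X)={3,5,6,7,8} D(V)={3,4,5,6}: X {3,5,6,7,8}->{3,5}; V {3,4,5,6}->{4,5,6}
Constraint 3 (V < X) on D(V)={4,5,6} D(X)={3,5}: V {4,5,6}->{4}; X {3,5}->{5}
So after constraint 3: D(V) = {4}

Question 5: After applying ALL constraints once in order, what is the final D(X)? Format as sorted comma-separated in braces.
Constraint 1 (V != X) on D(V)={3,4,5,6} D(X)={3,5,6,7,8}: no change
Constraint 2 (X < V) on D(X)={3,5,6,7,8} D(V)={3,4,5,6}: X {3,5,6,7,8}->{3,5}; V {3,4,5,6}->{4,5,6}
Constraint 3 (V < X) on D(V)={4,5,6} D(X)={3,5}: V {4,5,6}->{4}; X {3,5}->{5}
So after all 3 constraints: D(X) = {5}

Answer: {5}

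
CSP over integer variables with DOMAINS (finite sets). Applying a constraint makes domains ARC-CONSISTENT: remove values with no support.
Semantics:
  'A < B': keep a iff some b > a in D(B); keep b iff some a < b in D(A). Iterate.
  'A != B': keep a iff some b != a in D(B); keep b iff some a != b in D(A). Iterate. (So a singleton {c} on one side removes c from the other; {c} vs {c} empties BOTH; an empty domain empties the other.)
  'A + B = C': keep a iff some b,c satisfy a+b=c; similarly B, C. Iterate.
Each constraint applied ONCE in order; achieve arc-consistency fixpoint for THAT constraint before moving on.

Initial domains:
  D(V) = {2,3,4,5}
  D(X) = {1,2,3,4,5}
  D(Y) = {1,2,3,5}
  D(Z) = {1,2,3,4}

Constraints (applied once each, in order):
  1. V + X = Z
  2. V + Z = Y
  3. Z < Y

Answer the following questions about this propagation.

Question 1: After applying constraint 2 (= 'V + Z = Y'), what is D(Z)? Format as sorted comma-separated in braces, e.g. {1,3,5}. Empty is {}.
Constraint 1 (V + X = Z) on D(V)={2,3,4,5} D(X)={1,2,3,4,5} D(Z)={1,2,3,4}: V {2,3,4,5}->{2,3}; X {1,2,3,4,5}->{1,2}; Z {1,2,3,4}->{3,4}
Constraint 2 (V + Z = Y) on D(V)={2,3} D(Z)={3,4} D(Y)={1,2,3,5}: V {2,3}->{2}; Z {3,4}->{3}; Y {1,2,3,5}->{5}
So after constraint 2: D(Z) = {3}

Answer: {3}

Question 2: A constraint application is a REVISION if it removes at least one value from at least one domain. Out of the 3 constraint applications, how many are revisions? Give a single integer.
Answer: 2

Derivation:
Constraint 1 (V + X = Z) on D(V)={2,3,4,5} D(X)={1,2,3,4,5} D(Z)={1,2,3,4}: V {2,3,4,5}->{2,3}; X {1,2,3,4,5}->{1,2}; Z {1,2,3,4}->{3,4} => REVISION
Constraint 2 (V + Z = Y) on D(V)={2,3} D(Z)={3,4} D(Y)={1,2,3,5}: V {2,3}->{2}; Z {3,4}->{3}; Y {1,2,3,5}->{5} => REVISION
Constraint 3 (Z < Y) on D(Z)={3} D(Y)={5}: no change => not a revision
Total revisions = 2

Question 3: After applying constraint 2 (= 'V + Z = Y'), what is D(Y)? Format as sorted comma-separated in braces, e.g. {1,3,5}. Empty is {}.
Constraint 1 (V + X = Z) on D(V)={2,3,4,5} D(X)={1,2,3,4,5} D(Z)={1,2,3,4}: V {2,3,4,5}->{2,3}; X {1,2,3,4,5}->{1,2}; Z {1,2,3,4}->{3,4}
Constraint 2 (V + Z = Y) on D(V)={2,3} D(Z)={3,4} D(Y)={1,2,3,5}: V {2,3}->{2}; Z {3,4}->{3}; Y {1,2,3,5}->{5}
So after constraint 2: D(Y) = {5}

Answer: {5}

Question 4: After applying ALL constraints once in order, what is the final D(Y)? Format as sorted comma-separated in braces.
Constraint 1 (V + X = Z) on D(V)={2,3,4,5} D(X)={1,2,3,4,5} D(Z)={1,2,3,4}: V {2,3,4,5}->{2,3}; X {1,2,3,4,5}->{1,2}; Z {1,2,3,4}->{3,4}
Constraint 2 (V + Z = Y) on D(V)={2,3} D(Z)={3,4} D(Y)={1,2,3,5}: V {2,3}->{2}; Z {3,4}->{3}; Y {1,2,3,5}->{5}
Constraint 3 (Z < Y) on D(Z)={3} D(Y)={5}: no change
So after all 3 constraints: D(Y) = {5}

Answer: {5}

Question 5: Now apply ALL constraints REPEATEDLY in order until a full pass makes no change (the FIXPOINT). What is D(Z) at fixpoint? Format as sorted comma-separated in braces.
Answer: {3}

Derivation:
pass 0 (initial): D(Z)={1,2,3,4}
pass 1: V {2,3,4,5}->{2}; X {1,2,3,4,5}->{1,2}; Y {1,2,3,5}->{5}; Z {1,2,3,4}->{3}
pass 2: X {1,2}->{1}
pass 3: no change
Fixpoint after 3 passes: D(Z) = {3}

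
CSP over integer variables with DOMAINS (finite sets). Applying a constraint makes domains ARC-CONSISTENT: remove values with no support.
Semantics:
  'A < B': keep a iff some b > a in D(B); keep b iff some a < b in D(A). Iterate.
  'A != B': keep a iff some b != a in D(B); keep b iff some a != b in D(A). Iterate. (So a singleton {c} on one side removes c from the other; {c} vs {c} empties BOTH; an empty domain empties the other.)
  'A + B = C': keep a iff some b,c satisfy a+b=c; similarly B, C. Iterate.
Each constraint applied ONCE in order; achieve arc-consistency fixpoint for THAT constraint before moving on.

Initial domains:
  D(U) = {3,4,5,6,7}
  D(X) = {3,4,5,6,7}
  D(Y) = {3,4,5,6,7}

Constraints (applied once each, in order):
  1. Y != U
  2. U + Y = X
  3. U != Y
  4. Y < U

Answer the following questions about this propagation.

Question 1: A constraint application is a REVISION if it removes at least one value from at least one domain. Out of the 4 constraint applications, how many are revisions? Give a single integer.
Answer: 2

Derivation:
Constraint 1 (Y != U) on D(Y)={3,4,5,6,7} D(U)={3,4,5,6,7}: no change => not a revision
Constraint 2 (U + Y = X) on D(U)={3,4,5,6,7} D(Y)={3,4,5,6,7} D(X)={3,4,5,6,7}: U {3,4,5,6,7}->{3,4}; Y {3,4,5,6,7}->{3,4}; X {3,4,5,6,7}->{6,7} => REVISION
Constraint 3 (U != Y) on D(U)={3,4} D(Y)={3,4}: no change => not a revision
Constraint 4 (Y < U) on D(Y)={3,4} D(U)={3,4}: Y {3,4}->{3}; U {3,4}->{4} => REVISION
Total revisions = 2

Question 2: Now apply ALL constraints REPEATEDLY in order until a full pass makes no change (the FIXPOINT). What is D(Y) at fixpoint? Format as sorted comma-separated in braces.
pass 0 (initial): D(Y)={3,4,5,6,7}
pass 1: U {3,4,5,6,7}->{4}; X {3,4,5,6,7}->{6,7}; Y {3,4,5,6,7}->{3}
pass 2: X {6,7}->{7}
pass 3: no change
Fixpoint after 3 passes: D(Y) = {3}

Answer: {3}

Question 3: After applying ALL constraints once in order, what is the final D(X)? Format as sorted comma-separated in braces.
Constraint 1 (Y != U) on D(Y)={3,4,5,6,7} D(U)={3,4,5,6,7}: no change
Constraint 2 (U + Y = X) on D(U)={3,4,5,6,7} D(Y)={3,4,5,6,7} D(X)={3,4,5,6,7}: U {3,4,5,6,7}->{3,4}; Y {3,4,5,6,7}->{3,4}; X {3,4,5,6,7}->{6,7}
Constraint 3 (U != Y) on D(U)={3,4} D(Y)={3,4}: no change
Constraint 4 (Y < U) on D(Y)={3,4} D(U)={3,4}: Y {3,4}->{3}; U {3,4}->{4}
So after all 4 constraints: D(X) = {6,7}

Answer: {6,7}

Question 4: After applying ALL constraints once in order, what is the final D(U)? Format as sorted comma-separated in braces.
Answer: {4}

Derivation:
Constraint 1 (Y != U) on D(Y)={3,4,5,6,7} D(U)={3,4,5,6,7}: no change
Constraint 2 (U + Y = X) on D(U)={3,4,5,6,7} D(Y)={3,4,5,6,7} D(X)={3,4,5,6,7}: U {3,4,5,6,7}->{3,4}; Y {3,4,5,6,7}->{3,4}; X {3,4,5,6,7}->{6,7}
Constraint 3 (U != Y) on D(U)={3,4} D(Y)={3,4}: no change
Constraint 4 (Y < U) on D(Y)={3,4} D(U)={3,4}: Y {3,4}->{3}; U {3,4}->{4}
So after all 4 constraints: D(U) = {4}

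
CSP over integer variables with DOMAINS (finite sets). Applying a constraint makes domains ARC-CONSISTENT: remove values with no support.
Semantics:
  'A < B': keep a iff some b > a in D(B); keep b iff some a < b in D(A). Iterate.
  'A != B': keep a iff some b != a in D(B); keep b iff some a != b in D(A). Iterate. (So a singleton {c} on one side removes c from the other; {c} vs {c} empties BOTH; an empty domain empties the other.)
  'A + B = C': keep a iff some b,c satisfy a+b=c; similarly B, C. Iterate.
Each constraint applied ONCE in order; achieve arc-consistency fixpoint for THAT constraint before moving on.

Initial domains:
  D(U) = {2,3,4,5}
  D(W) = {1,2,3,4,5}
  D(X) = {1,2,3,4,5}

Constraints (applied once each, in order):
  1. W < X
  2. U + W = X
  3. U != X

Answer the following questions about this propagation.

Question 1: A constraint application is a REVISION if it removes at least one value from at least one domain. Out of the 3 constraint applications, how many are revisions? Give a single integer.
Answer: 2

Derivation:
Constraint 1 (W < X) on D(W)={1,2,3,4,5} D(X)={1,2,3,4,5}: W {1,2,3,4,5}->{1,2,3,4}; X {1,2,3,4,5}->{2,3,4,5} => REVISION
Constraint 2 (U + W = X) on D(U)={2,3,4,5} D(W)={1,2,3,4} D(X)={2,3,4,5}: U {2,3,4,5}->{2,3,4}; W {1,2,3,4}->{1,2,3}; X {2,3,4,5}->{3,4,5} => REVISION
Constraint 3 (U != X) on D(U)={2,3,4} D(X)={3,4,5}: no change => not a revision
Total revisions = 2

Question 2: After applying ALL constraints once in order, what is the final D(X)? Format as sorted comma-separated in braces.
Answer: {3,4,5}

Derivation:
Constraint 1 (W < X) on D(W)={1,2,3,4,5} D(X)={1,2,3,4,5}: W {1,2,3,4,5}->{1,2,3,4}; X {1,2,3,4,5}->{2,3,4,5}
Constraint 2 (U + W = X) on D(U)={2,3,4,5} D(W)={1,2,3,4} D(X)={2,3,4,5}: U {2,3,4,5}->{2,3,4}; W {1,2,3,4}->{1,2,3}; X {2,3,4,5}->{3,4,5}
Constraint 3 (U != X) on D(U)={2,3,4} D(X)={3,4,5}: no change
So after all 3 constraints: D(X) = {3,4,5}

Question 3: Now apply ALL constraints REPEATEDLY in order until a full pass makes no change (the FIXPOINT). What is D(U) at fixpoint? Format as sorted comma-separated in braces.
pass 0 (initial): D(U)={2,3,4,5}
pass 1: U {2,3,4,5}->{2,3,4}; W {1,2,3,4,5}->{1,2,3}; X {1,2,3,4,5}->{3,4,5}
pass 2: no change
Fixpoint after 2 passes: D(U) = {2,3,4}

Answer: {2,3,4}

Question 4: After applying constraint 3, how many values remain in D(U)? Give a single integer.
Answer: 3

Derivation:
Constraint 1 (W < X) on D(W)={1,2,3,4,5} D(X)={1,2,3,4,5}: W {1,2,3,4,5}->{1,2,3,4}; X {1,2,3,4,5}->{2,3,4,5}
Constraint 2 (U + W = X) on D(U)={2,3,4,5} D(W)={1,2,3,4} D(X)={2,3,4,5}: U {2,3,4,5}->{2,3,4}; W {1,2,3,4}->{1,2,3}; X {2,3,4,5}->{3,4,5}
Constraint 3 (U != X) on D(U)={2,3,4} D(X)={3,4,5}: no change
So after constraint 3: D(U)={2,3,4}, size = 3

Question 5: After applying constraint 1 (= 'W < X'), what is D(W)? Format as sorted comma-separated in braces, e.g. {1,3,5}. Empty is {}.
Constraint 1 (W < X) on D(W)={1,2,3,4,5} D(X)={1,2,3,4,5}: W {1,2,3,4,5}->{1,2,3,4}; X {1,2,3,4,5}->{2,3,4,5}
So after constraint 1: D(W) = {1,2,3,4}

Answer: {1,2,3,4}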